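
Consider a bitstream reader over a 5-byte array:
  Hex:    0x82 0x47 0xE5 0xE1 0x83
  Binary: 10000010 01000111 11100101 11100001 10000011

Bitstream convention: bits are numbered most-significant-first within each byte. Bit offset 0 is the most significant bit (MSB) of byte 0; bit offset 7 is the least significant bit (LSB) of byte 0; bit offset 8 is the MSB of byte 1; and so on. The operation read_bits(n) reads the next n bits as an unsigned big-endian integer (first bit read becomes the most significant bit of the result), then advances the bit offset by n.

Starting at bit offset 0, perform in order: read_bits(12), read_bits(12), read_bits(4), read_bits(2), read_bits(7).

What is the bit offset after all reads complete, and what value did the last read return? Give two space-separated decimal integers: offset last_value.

Read 1: bits[0:12] width=12 -> value=2084 (bin 100000100100); offset now 12 = byte 1 bit 4; 28 bits remain
Read 2: bits[12:24] width=12 -> value=2021 (bin 011111100101); offset now 24 = byte 3 bit 0; 16 bits remain
Read 3: bits[24:28] width=4 -> value=14 (bin 1110); offset now 28 = byte 3 bit 4; 12 bits remain
Read 4: bits[28:30] width=2 -> value=0 (bin 00); offset now 30 = byte 3 bit 6; 10 bits remain
Read 5: bits[30:37] width=7 -> value=48 (bin 0110000); offset now 37 = byte 4 bit 5; 3 bits remain

Answer: 37 48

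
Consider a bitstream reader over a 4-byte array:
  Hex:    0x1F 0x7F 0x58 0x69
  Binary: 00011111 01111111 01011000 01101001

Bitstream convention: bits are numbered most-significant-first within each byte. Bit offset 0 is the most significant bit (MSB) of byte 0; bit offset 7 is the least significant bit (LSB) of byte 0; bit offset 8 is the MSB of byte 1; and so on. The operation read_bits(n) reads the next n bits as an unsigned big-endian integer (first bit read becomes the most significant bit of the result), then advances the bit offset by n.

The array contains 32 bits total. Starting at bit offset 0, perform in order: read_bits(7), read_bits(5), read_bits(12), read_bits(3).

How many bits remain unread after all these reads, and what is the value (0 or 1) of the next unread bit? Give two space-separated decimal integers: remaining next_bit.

Read 1: bits[0:7] width=7 -> value=15 (bin 0001111); offset now 7 = byte 0 bit 7; 25 bits remain
Read 2: bits[7:12] width=5 -> value=23 (bin 10111); offset now 12 = byte 1 bit 4; 20 bits remain
Read 3: bits[12:24] width=12 -> value=3928 (bin 111101011000); offset now 24 = byte 3 bit 0; 8 bits remain
Read 4: bits[24:27] width=3 -> value=3 (bin 011); offset now 27 = byte 3 bit 3; 5 bits remain

Answer: 5 0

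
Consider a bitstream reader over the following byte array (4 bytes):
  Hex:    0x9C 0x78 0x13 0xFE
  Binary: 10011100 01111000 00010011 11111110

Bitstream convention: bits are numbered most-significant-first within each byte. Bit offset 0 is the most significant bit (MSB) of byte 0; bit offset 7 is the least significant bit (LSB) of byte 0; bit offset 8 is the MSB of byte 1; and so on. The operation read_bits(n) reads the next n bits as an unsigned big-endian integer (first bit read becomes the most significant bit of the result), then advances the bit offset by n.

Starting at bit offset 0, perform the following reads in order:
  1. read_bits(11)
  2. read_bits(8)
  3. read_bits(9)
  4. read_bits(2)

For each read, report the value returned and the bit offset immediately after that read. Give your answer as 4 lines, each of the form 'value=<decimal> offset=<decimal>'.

Answer: value=1251 offset=11
value=192 offset=19
value=319 offset=28
value=3 offset=30

Derivation:
Read 1: bits[0:11] width=11 -> value=1251 (bin 10011100011); offset now 11 = byte 1 bit 3; 21 bits remain
Read 2: bits[11:19] width=8 -> value=192 (bin 11000000); offset now 19 = byte 2 bit 3; 13 bits remain
Read 3: bits[19:28] width=9 -> value=319 (bin 100111111); offset now 28 = byte 3 bit 4; 4 bits remain
Read 4: bits[28:30] width=2 -> value=3 (bin 11); offset now 30 = byte 3 bit 6; 2 bits remain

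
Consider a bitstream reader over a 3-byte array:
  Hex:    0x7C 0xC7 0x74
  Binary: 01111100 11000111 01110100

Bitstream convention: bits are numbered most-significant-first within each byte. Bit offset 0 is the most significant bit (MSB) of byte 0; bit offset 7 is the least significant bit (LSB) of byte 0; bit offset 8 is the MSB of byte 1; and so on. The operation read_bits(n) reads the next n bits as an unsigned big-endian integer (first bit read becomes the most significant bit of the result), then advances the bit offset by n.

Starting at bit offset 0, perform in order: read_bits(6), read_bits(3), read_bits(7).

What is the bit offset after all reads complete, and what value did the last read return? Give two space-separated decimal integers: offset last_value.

Read 1: bits[0:6] width=6 -> value=31 (bin 011111); offset now 6 = byte 0 bit 6; 18 bits remain
Read 2: bits[6:9] width=3 -> value=1 (bin 001); offset now 9 = byte 1 bit 1; 15 bits remain
Read 3: bits[9:16] width=7 -> value=71 (bin 1000111); offset now 16 = byte 2 bit 0; 8 bits remain

Answer: 16 71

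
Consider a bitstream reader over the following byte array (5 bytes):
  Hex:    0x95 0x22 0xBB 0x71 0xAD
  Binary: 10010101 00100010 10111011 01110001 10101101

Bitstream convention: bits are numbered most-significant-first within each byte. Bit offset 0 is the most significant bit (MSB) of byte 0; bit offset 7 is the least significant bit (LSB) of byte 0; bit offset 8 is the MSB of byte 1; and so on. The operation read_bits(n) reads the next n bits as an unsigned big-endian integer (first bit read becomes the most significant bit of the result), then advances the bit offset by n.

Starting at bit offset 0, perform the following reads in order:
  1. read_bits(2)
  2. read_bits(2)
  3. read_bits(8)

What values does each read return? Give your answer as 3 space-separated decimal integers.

Read 1: bits[0:2] width=2 -> value=2 (bin 10); offset now 2 = byte 0 bit 2; 38 bits remain
Read 2: bits[2:4] width=2 -> value=1 (bin 01); offset now 4 = byte 0 bit 4; 36 bits remain
Read 3: bits[4:12] width=8 -> value=82 (bin 01010010); offset now 12 = byte 1 bit 4; 28 bits remain

Answer: 2 1 82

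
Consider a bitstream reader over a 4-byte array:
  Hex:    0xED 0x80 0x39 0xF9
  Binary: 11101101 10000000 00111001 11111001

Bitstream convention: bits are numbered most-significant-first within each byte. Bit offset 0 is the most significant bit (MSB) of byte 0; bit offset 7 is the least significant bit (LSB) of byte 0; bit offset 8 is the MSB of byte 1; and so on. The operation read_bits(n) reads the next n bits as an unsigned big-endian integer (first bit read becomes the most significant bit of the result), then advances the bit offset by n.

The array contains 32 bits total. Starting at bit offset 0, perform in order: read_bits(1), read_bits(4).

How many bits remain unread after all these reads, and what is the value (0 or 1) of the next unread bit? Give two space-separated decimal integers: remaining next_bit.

Read 1: bits[0:1] width=1 -> value=1 (bin 1); offset now 1 = byte 0 bit 1; 31 bits remain
Read 2: bits[1:5] width=4 -> value=13 (bin 1101); offset now 5 = byte 0 bit 5; 27 bits remain

Answer: 27 1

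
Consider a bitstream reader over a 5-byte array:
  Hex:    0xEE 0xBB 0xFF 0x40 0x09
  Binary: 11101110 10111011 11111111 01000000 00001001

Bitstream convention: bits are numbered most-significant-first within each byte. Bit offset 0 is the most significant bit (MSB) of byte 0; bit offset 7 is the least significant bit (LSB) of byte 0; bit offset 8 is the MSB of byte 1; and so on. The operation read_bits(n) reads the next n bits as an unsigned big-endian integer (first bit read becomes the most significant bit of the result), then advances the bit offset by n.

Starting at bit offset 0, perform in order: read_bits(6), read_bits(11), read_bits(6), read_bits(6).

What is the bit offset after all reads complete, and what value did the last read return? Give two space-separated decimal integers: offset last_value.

Answer: 29 40

Derivation:
Read 1: bits[0:6] width=6 -> value=59 (bin 111011); offset now 6 = byte 0 bit 6; 34 bits remain
Read 2: bits[6:17] width=11 -> value=1399 (bin 10101110111); offset now 17 = byte 2 bit 1; 23 bits remain
Read 3: bits[17:23] width=6 -> value=63 (bin 111111); offset now 23 = byte 2 bit 7; 17 bits remain
Read 4: bits[23:29] width=6 -> value=40 (bin 101000); offset now 29 = byte 3 bit 5; 11 bits remain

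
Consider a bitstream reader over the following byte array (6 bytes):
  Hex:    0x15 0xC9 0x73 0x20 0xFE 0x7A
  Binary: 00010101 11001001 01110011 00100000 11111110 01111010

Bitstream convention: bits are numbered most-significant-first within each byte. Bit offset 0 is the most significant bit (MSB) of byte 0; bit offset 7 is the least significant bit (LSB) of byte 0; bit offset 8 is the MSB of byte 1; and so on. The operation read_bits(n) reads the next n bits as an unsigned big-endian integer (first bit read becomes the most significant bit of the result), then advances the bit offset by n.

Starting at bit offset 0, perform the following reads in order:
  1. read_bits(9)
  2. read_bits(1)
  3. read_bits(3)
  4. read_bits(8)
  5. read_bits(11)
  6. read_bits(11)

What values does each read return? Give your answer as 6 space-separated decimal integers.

Answer: 43 1 1 46 800 2035

Derivation:
Read 1: bits[0:9] width=9 -> value=43 (bin 000101011); offset now 9 = byte 1 bit 1; 39 bits remain
Read 2: bits[9:10] width=1 -> value=1 (bin 1); offset now 10 = byte 1 bit 2; 38 bits remain
Read 3: bits[10:13] width=3 -> value=1 (bin 001); offset now 13 = byte 1 bit 5; 35 bits remain
Read 4: bits[13:21] width=8 -> value=46 (bin 00101110); offset now 21 = byte 2 bit 5; 27 bits remain
Read 5: bits[21:32] width=11 -> value=800 (bin 01100100000); offset now 32 = byte 4 bit 0; 16 bits remain
Read 6: bits[32:43] width=11 -> value=2035 (bin 11111110011); offset now 43 = byte 5 bit 3; 5 bits remain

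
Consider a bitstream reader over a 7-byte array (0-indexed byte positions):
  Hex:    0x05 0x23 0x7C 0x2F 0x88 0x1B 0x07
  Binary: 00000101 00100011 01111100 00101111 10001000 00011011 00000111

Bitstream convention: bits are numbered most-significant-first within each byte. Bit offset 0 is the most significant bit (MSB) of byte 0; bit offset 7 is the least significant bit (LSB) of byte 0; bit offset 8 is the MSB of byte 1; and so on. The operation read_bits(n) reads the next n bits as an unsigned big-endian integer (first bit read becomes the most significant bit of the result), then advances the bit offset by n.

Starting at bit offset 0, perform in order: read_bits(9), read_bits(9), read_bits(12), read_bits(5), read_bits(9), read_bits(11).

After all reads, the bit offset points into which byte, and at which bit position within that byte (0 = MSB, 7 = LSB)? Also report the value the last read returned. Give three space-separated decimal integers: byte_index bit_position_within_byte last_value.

Read 1: bits[0:9] width=9 -> value=10 (bin 000001010); offset now 9 = byte 1 bit 1; 47 bits remain
Read 2: bits[9:18] width=9 -> value=141 (bin 010001101); offset now 18 = byte 2 bit 2; 38 bits remain
Read 3: bits[18:30] width=12 -> value=3851 (bin 111100001011); offset now 30 = byte 3 bit 6; 26 bits remain
Read 4: bits[30:35] width=5 -> value=28 (bin 11100); offset now 35 = byte 4 bit 3; 21 bits remain
Read 5: bits[35:44] width=9 -> value=129 (bin 010000001); offset now 44 = byte 5 bit 4; 12 bits remain
Read 6: bits[44:55] width=11 -> value=1411 (bin 10110000011); offset now 55 = byte 6 bit 7; 1 bits remain

Answer: 6 7 1411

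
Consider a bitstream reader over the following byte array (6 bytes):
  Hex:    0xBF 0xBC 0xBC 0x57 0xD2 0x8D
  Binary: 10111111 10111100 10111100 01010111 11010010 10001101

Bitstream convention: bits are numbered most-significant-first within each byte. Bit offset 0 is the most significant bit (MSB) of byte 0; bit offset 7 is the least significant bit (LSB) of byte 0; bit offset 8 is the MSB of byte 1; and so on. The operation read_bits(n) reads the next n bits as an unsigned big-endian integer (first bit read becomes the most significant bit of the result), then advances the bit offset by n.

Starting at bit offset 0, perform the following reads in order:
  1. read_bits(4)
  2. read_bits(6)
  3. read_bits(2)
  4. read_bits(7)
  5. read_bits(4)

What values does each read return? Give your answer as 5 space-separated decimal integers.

Read 1: bits[0:4] width=4 -> value=11 (bin 1011); offset now 4 = byte 0 bit 4; 44 bits remain
Read 2: bits[4:10] width=6 -> value=62 (bin 111110); offset now 10 = byte 1 bit 2; 38 bits remain
Read 3: bits[10:12] width=2 -> value=3 (bin 11); offset now 12 = byte 1 bit 4; 36 bits remain
Read 4: bits[12:19] width=7 -> value=101 (bin 1100101); offset now 19 = byte 2 bit 3; 29 bits remain
Read 5: bits[19:23] width=4 -> value=14 (bin 1110); offset now 23 = byte 2 bit 7; 25 bits remain

Answer: 11 62 3 101 14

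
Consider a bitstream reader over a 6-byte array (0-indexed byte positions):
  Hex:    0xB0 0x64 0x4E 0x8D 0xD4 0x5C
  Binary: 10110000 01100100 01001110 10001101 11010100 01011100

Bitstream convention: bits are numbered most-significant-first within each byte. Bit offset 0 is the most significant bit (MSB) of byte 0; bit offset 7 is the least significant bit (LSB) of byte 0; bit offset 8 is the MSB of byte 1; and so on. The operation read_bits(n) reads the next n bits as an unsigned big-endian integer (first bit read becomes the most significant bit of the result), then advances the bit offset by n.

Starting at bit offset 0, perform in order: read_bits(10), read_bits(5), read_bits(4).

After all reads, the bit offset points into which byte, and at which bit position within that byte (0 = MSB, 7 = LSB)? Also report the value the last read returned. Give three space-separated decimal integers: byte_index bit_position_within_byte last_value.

Read 1: bits[0:10] width=10 -> value=705 (bin 1011000001); offset now 10 = byte 1 bit 2; 38 bits remain
Read 2: bits[10:15] width=5 -> value=18 (bin 10010); offset now 15 = byte 1 bit 7; 33 bits remain
Read 3: bits[15:19] width=4 -> value=2 (bin 0010); offset now 19 = byte 2 bit 3; 29 bits remain

Answer: 2 3 2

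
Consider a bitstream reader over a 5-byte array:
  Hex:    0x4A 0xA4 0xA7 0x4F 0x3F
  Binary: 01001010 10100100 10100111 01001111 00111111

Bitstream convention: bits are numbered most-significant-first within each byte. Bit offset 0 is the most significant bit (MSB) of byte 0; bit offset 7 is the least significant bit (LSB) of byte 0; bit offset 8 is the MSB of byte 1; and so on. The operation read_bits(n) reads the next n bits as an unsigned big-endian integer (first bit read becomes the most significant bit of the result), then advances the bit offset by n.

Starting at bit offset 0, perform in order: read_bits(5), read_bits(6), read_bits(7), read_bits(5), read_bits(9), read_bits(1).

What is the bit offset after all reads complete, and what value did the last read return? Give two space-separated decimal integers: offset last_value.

Read 1: bits[0:5] width=5 -> value=9 (bin 01001); offset now 5 = byte 0 bit 5; 35 bits remain
Read 2: bits[5:11] width=6 -> value=21 (bin 010101); offset now 11 = byte 1 bit 3; 29 bits remain
Read 3: bits[11:18] width=7 -> value=18 (bin 0010010); offset now 18 = byte 2 bit 2; 22 bits remain
Read 4: bits[18:23] width=5 -> value=19 (bin 10011); offset now 23 = byte 2 bit 7; 17 bits remain
Read 5: bits[23:32] width=9 -> value=335 (bin 101001111); offset now 32 = byte 4 bit 0; 8 bits remain
Read 6: bits[32:33] width=1 -> value=0 (bin 0); offset now 33 = byte 4 bit 1; 7 bits remain

Answer: 33 0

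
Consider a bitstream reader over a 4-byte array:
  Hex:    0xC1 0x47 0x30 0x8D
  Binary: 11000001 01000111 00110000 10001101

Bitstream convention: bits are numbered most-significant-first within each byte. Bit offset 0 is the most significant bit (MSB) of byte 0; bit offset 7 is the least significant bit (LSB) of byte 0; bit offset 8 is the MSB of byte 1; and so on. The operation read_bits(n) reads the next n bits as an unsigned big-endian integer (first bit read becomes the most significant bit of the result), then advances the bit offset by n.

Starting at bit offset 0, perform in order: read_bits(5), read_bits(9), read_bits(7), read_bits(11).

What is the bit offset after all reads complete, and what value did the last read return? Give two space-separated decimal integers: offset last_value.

Answer: 32 141

Derivation:
Read 1: bits[0:5] width=5 -> value=24 (bin 11000); offset now 5 = byte 0 bit 5; 27 bits remain
Read 2: bits[5:14] width=9 -> value=81 (bin 001010001); offset now 14 = byte 1 bit 6; 18 bits remain
Read 3: bits[14:21] width=7 -> value=102 (bin 1100110); offset now 21 = byte 2 bit 5; 11 bits remain
Read 4: bits[21:32] width=11 -> value=141 (bin 00010001101); offset now 32 = byte 4 bit 0; 0 bits remain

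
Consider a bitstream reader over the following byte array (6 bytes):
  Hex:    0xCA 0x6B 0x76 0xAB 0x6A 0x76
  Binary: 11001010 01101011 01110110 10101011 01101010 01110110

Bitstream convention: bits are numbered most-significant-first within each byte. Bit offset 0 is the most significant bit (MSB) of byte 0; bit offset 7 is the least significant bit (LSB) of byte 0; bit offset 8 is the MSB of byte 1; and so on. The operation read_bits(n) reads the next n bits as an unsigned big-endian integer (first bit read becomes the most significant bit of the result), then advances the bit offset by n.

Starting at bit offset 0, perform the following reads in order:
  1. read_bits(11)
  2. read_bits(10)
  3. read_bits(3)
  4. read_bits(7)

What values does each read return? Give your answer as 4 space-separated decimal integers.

Read 1: bits[0:11] width=11 -> value=1619 (bin 11001010011); offset now 11 = byte 1 bit 3; 37 bits remain
Read 2: bits[11:21] width=10 -> value=366 (bin 0101101110); offset now 21 = byte 2 bit 5; 27 bits remain
Read 3: bits[21:24] width=3 -> value=6 (bin 110); offset now 24 = byte 3 bit 0; 24 bits remain
Read 4: bits[24:31] width=7 -> value=85 (bin 1010101); offset now 31 = byte 3 bit 7; 17 bits remain

Answer: 1619 366 6 85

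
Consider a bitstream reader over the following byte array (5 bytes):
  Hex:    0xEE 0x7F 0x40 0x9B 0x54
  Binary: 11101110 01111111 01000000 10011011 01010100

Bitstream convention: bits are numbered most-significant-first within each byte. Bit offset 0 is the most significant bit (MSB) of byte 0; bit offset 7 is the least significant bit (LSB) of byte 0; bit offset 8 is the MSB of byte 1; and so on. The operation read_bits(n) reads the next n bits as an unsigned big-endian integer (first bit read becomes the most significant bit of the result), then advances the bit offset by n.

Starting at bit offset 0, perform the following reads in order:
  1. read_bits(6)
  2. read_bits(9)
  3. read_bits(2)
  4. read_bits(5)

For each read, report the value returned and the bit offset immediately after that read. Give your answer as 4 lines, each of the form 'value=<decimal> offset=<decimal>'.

Read 1: bits[0:6] width=6 -> value=59 (bin 111011); offset now 6 = byte 0 bit 6; 34 bits remain
Read 2: bits[6:15] width=9 -> value=319 (bin 100111111); offset now 15 = byte 1 bit 7; 25 bits remain
Read 3: bits[15:17] width=2 -> value=2 (bin 10); offset now 17 = byte 2 bit 1; 23 bits remain
Read 4: bits[17:22] width=5 -> value=16 (bin 10000); offset now 22 = byte 2 bit 6; 18 bits remain

Answer: value=59 offset=6
value=319 offset=15
value=2 offset=17
value=16 offset=22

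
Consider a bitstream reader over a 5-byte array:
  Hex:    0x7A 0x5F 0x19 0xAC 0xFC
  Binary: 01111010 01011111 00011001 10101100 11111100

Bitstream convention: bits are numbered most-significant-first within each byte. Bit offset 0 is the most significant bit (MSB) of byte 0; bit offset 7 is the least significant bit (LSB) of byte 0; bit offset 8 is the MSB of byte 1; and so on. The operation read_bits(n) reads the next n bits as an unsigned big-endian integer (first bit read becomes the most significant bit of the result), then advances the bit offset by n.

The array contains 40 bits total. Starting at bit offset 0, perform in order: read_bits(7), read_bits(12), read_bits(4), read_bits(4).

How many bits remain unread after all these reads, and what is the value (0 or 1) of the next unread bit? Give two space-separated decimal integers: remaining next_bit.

Read 1: bits[0:7] width=7 -> value=61 (bin 0111101); offset now 7 = byte 0 bit 7; 33 bits remain
Read 2: bits[7:19] width=12 -> value=760 (bin 001011111000); offset now 19 = byte 2 bit 3; 21 bits remain
Read 3: bits[19:23] width=4 -> value=12 (bin 1100); offset now 23 = byte 2 bit 7; 17 bits remain
Read 4: bits[23:27] width=4 -> value=13 (bin 1101); offset now 27 = byte 3 bit 3; 13 bits remain

Answer: 13 0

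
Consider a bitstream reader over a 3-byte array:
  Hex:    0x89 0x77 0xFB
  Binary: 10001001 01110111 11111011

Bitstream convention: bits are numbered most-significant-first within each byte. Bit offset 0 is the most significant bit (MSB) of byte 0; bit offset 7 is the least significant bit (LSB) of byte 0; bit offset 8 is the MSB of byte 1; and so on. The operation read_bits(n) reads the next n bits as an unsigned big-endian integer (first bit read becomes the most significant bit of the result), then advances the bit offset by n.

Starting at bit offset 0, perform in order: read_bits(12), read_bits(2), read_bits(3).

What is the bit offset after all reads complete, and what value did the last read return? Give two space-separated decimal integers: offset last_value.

Read 1: bits[0:12] width=12 -> value=2199 (bin 100010010111); offset now 12 = byte 1 bit 4; 12 bits remain
Read 2: bits[12:14] width=2 -> value=1 (bin 01); offset now 14 = byte 1 bit 6; 10 bits remain
Read 3: bits[14:17] width=3 -> value=7 (bin 111); offset now 17 = byte 2 bit 1; 7 bits remain

Answer: 17 7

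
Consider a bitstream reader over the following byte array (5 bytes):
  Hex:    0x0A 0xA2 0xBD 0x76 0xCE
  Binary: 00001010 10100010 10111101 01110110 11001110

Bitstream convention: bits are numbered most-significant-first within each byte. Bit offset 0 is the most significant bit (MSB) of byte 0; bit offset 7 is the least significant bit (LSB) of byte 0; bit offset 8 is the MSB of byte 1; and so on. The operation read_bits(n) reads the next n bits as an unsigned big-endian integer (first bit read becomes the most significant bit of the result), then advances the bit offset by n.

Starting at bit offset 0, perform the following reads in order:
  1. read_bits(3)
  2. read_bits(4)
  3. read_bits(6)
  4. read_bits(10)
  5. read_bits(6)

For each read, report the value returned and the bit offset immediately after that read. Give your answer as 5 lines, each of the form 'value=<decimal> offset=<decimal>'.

Answer: value=0 offset=3
value=5 offset=7
value=20 offset=13
value=350 offset=23
value=46 offset=29

Derivation:
Read 1: bits[0:3] width=3 -> value=0 (bin 000); offset now 3 = byte 0 bit 3; 37 bits remain
Read 2: bits[3:7] width=4 -> value=5 (bin 0101); offset now 7 = byte 0 bit 7; 33 bits remain
Read 3: bits[7:13] width=6 -> value=20 (bin 010100); offset now 13 = byte 1 bit 5; 27 bits remain
Read 4: bits[13:23] width=10 -> value=350 (bin 0101011110); offset now 23 = byte 2 bit 7; 17 bits remain
Read 5: bits[23:29] width=6 -> value=46 (bin 101110); offset now 29 = byte 3 bit 5; 11 bits remain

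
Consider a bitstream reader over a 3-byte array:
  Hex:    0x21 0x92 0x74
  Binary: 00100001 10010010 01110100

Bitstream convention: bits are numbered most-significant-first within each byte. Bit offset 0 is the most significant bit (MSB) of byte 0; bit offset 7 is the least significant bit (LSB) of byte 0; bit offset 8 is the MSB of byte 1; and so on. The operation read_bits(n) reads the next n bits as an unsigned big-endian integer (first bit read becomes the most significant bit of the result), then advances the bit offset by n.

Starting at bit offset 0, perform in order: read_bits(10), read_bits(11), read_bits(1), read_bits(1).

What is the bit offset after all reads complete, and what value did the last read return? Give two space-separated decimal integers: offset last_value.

Read 1: bits[0:10] width=10 -> value=134 (bin 0010000110); offset now 10 = byte 1 bit 2; 14 bits remain
Read 2: bits[10:21] width=11 -> value=590 (bin 01001001110); offset now 21 = byte 2 bit 5; 3 bits remain
Read 3: bits[21:22] width=1 -> value=1 (bin 1); offset now 22 = byte 2 bit 6; 2 bits remain
Read 4: bits[22:23] width=1 -> value=0 (bin 0); offset now 23 = byte 2 bit 7; 1 bits remain

Answer: 23 0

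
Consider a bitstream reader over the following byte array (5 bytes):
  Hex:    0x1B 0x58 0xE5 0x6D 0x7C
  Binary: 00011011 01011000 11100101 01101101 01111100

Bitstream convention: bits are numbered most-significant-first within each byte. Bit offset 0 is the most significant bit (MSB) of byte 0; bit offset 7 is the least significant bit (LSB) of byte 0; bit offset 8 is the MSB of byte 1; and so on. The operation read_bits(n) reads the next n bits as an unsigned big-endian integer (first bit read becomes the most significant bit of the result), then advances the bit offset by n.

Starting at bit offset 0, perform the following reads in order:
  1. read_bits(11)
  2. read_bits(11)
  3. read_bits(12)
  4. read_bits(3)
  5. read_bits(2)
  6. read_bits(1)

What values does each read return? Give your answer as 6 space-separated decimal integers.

Answer: 218 1593 1461 7 2 0

Derivation:
Read 1: bits[0:11] width=11 -> value=218 (bin 00011011010); offset now 11 = byte 1 bit 3; 29 bits remain
Read 2: bits[11:22] width=11 -> value=1593 (bin 11000111001); offset now 22 = byte 2 bit 6; 18 bits remain
Read 3: bits[22:34] width=12 -> value=1461 (bin 010110110101); offset now 34 = byte 4 bit 2; 6 bits remain
Read 4: bits[34:37] width=3 -> value=7 (bin 111); offset now 37 = byte 4 bit 5; 3 bits remain
Read 5: bits[37:39] width=2 -> value=2 (bin 10); offset now 39 = byte 4 bit 7; 1 bits remain
Read 6: bits[39:40] width=1 -> value=0 (bin 0); offset now 40 = byte 5 bit 0; 0 bits remain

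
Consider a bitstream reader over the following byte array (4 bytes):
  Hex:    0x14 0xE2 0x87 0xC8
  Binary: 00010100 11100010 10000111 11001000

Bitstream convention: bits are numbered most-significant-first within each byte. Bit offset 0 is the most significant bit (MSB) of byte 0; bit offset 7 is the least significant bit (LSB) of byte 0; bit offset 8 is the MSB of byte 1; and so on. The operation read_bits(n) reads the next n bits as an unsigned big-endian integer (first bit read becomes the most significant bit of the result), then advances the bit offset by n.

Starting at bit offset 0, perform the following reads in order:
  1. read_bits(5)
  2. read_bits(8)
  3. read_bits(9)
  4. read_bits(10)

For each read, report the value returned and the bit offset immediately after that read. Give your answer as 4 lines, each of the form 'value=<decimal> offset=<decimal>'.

Answer: value=2 offset=5
value=156 offset=13
value=161 offset=22
value=968 offset=32

Derivation:
Read 1: bits[0:5] width=5 -> value=2 (bin 00010); offset now 5 = byte 0 bit 5; 27 bits remain
Read 2: bits[5:13] width=8 -> value=156 (bin 10011100); offset now 13 = byte 1 bit 5; 19 bits remain
Read 3: bits[13:22] width=9 -> value=161 (bin 010100001); offset now 22 = byte 2 bit 6; 10 bits remain
Read 4: bits[22:32] width=10 -> value=968 (bin 1111001000); offset now 32 = byte 4 bit 0; 0 bits remain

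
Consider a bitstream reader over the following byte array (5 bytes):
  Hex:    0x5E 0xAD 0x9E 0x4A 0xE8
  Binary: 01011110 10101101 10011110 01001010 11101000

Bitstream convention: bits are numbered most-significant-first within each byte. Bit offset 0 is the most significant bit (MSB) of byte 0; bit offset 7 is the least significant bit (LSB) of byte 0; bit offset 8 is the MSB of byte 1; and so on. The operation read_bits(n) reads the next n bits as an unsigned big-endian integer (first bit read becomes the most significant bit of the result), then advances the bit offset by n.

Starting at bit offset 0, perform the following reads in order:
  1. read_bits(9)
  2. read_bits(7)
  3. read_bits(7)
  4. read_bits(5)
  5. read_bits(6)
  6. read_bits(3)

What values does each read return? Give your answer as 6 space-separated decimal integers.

Answer: 189 45 79 4 43 5

Derivation:
Read 1: bits[0:9] width=9 -> value=189 (bin 010111101); offset now 9 = byte 1 bit 1; 31 bits remain
Read 2: bits[9:16] width=7 -> value=45 (bin 0101101); offset now 16 = byte 2 bit 0; 24 bits remain
Read 3: bits[16:23] width=7 -> value=79 (bin 1001111); offset now 23 = byte 2 bit 7; 17 bits remain
Read 4: bits[23:28] width=5 -> value=4 (bin 00100); offset now 28 = byte 3 bit 4; 12 bits remain
Read 5: bits[28:34] width=6 -> value=43 (bin 101011); offset now 34 = byte 4 bit 2; 6 bits remain
Read 6: bits[34:37] width=3 -> value=5 (bin 101); offset now 37 = byte 4 bit 5; 3 bits remain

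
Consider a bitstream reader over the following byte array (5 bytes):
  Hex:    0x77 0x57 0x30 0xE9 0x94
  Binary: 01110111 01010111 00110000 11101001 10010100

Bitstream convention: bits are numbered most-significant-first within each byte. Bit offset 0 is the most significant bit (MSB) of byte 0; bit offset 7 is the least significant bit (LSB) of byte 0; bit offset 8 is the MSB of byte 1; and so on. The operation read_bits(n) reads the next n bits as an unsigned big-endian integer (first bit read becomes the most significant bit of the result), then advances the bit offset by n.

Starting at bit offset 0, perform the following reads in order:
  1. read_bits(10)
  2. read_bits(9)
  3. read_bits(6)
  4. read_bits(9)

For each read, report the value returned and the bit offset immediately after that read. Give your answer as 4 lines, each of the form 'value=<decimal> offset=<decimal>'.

Answer: value=477 offset=10
value=185 offset=19
value=33 offset=25
value=422 offset=34

Derivation:
Read 1: bits[0:10] width=10 -> value=477 (bin 0111011101); offset now 10 = byte 1 bit 2; 30 bits remain
Read 2: bits[10:19] width=9 -> value=185 (bin 010111001); offset now 19 = byte 2 bit 3; 21 bits remain
Read 3: bits[19:25] width=6 -> value=33 (bin 100001); offset now 25 = byte 3 bit 1; 15 bits remain
Read 4: bits[25:34] width=9 -> value=422 (bin 110100110); offset now 34 = byte 4 bit 2; 6 bits remain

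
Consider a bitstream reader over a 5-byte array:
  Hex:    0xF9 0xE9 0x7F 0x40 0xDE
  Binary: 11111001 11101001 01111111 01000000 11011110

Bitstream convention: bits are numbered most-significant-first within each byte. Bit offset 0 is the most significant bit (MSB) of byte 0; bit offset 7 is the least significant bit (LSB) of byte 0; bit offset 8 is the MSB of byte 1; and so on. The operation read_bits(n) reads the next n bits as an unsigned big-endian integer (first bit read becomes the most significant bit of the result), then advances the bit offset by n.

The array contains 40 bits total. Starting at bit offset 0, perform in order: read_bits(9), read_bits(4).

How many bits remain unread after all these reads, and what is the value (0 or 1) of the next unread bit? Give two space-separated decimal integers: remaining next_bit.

Answer: 27 0

Derivation:
Read 1: bits[0:9] width=9 -> value=499 (bin 111110011); offset now 9 = byte 1 bit 1; 31 bits remain
Read 2: bits[9:13] width=4 -> value=13 (bin 1101); offset now 13 = byte 1 bit 5; 27 bits remain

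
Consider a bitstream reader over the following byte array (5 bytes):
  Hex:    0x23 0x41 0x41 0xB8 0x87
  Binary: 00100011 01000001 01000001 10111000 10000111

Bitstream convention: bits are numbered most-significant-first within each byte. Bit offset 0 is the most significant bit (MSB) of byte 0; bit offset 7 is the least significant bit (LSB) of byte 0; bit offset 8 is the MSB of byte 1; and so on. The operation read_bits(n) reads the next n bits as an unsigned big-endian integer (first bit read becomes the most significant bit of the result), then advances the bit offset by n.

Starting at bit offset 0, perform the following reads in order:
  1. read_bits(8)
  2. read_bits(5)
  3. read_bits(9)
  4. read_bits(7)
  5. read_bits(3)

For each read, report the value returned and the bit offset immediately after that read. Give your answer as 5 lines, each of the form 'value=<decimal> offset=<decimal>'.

Answer: value=35 offset=8
value=8 offset=13
value=80 offset=22
value=55 offset=29
value=0 offset=32

Derivation:
Read 1: bits[0:8] width=8 -> value=35 (bin 00100011); offset now 8 = byte 1 bit 0; 32 bits remain
Read 2: bits[8:13] width=5 -> value=8 (bin 01000); offset now 13 = byte 1 bit 5; 27 bits remain
Read 3: bits[13:22] width=9 -> value=80 (bin 001010000); offset now 22 = byte 2 bit 6; 18 bits remain
Read 4: bits[22:29] width=7 -> value=55 (bin 0110111); offset now 29 = byte 3 bit 5; 11 bits remain
Read 5: bits[29:32] width=3 -> value=0 (bin 000); offset now 32 = byte 4 bit 0; 8 bits remain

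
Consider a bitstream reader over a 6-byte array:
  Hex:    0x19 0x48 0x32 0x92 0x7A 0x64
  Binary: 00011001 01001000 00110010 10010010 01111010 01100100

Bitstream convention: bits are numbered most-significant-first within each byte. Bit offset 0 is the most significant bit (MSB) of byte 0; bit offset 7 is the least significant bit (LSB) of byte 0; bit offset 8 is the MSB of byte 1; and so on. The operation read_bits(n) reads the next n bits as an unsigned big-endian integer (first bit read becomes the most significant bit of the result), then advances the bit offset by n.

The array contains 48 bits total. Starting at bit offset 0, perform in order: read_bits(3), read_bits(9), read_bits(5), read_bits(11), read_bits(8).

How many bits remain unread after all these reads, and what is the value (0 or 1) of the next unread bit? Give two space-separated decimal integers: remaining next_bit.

Read 1: bits[0:3] width=3 -> value=0 (bin 000); offset now 3 = byte 0 bit 3; 45 bits remain
Read 2: bits[3:12] width=9 -> value=404 (bin 110010100); offset now 12 = byte 1 bit 4; 36 bits remain
Read 3: bits[12:17] width=5 -> value=16 (bin 10000); offset now 17 = byte 2 bit 1; 31 bits remain
Read 4: bits[17:28] width=11 -> value=809 (bin 01100101001); offset now 28 = byte 3 bit 4; 20 bits remain
Read 5: bits[28:36] width=8 -> value=39 (bin 00100111); offset now 36 = byte 4 bit 4; 12 bits remain

Answer: 12 1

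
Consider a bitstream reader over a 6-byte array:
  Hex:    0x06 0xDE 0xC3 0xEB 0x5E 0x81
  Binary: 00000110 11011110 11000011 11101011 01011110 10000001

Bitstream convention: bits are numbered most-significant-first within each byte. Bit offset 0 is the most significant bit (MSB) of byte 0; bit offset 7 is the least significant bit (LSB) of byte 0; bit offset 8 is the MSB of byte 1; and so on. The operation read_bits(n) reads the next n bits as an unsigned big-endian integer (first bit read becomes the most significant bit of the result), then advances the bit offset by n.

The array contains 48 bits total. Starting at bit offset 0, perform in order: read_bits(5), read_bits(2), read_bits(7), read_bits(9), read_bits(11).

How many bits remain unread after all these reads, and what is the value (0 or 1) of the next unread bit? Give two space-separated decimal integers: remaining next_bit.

Answer: 14 0

Derivation:
Read 1: bits[0:5] width=5 -> value=0 (bin 00000); offset now 5 = byte 0 bit 5; 43 bits remain
Read 2: bits[5:7] width=2 -> value=3 (bin 11); offset now 7 = byte 0 bit 7; 41 bits remain
Read 3: bits[7:14] width=7 -> value=55 (bin 0110111); offset now 14 = byte 1 bit 6; 34 bits remain
Read 4: bits[14:23] width=9 -> value=353 (bin 101100001); offset now 23 = byte 2 bit 7; 25 bits remain
Read 5: bits[23:34] width=11 -> value=1965 (bin 11110101101); offset now 34 = byte 4 bit 2; 14 bits remain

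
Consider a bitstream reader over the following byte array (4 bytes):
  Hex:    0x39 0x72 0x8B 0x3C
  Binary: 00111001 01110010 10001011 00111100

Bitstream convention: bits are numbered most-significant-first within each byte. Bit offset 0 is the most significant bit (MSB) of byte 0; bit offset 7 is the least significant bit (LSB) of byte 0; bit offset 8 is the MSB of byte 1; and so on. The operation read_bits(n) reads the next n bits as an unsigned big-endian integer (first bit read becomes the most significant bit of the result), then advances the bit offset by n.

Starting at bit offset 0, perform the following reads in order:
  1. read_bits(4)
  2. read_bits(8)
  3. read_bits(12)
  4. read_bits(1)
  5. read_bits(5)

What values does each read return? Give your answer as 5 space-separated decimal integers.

Answer: 3 151 651 0 15

Derivation:
Read 1: bits[0:4] width=4 -> value=3 (bin 0011); offset now 4 = byte 0 bit 4; 28 bits remain
Read 2: bits[4:12] width=8 -> value=151 (bin 10010111); offset now 12 = byte 1 bit 4; 20 bits remain
Read 3: bits[12:24] width=12 -> value=651 (bin 001010001011); offset now 24 = byte 3 bit 0; 8 bits remain
Read 4: bits[24:25] width=1 -> value=0 (bin 0); offset now 25 = byte 3 bit 1; 7 bits remain
Read 5: bits[25:30] width=5 -> value=15 (bin 01111); offset now 30 = byte 3 bit 6; 2 bits remain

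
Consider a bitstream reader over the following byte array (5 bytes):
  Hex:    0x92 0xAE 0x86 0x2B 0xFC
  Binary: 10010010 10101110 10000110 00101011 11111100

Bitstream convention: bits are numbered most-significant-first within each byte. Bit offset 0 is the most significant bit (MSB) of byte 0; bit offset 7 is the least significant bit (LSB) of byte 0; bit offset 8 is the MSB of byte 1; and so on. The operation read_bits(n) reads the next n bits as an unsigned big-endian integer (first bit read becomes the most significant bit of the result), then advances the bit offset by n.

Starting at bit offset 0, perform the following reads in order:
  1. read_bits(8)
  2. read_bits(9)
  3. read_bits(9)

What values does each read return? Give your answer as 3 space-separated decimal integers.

Read 1: bits[0:8] width=8 -> value=146 (bin 10010010); offset now 8 = byte 1 bit 0; 32 bits remain
Read 2: bits[8:17] width=9 -> value=349 (bin 101011101); offset now 17 = byte 2 bit 1; 23 bits remain
Read 3: bits[17:26] width=9 -> value=24 (bin 000011000); offset now 26 = byte 3 bit 2; 14 bits remain

Answer: 146 349 24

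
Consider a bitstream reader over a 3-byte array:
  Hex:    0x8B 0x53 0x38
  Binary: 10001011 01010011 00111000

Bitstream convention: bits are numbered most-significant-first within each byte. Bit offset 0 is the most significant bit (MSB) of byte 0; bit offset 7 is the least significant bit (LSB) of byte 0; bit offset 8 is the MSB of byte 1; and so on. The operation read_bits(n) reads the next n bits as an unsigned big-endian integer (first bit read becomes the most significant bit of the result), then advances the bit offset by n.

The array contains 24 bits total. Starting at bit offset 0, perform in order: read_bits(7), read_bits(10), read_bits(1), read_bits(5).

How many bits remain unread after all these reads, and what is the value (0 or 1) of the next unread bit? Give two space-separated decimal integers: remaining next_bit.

Answer: 1 0

Derivation:
Read 1: bits[0:7] width=7 -> value=69 (bin 1000101); offset now 7 = byte 0 bit 7; 17 bits remain
Read 2: bits[7:17] width=10 -> value=678 (bin 1010100110); offset now 17 = byte 2 bit 1; 7 bits remain
Read 3: bits[17:18] width=1 -> value=0 (bin 0); offset now 18 = byte 2 bit 2; 6 bits remain
Read 4: bits[18:23] width=5 -> value=28 (bin 11100); offset now 23 = byte 2 bit 7; 1 bits remain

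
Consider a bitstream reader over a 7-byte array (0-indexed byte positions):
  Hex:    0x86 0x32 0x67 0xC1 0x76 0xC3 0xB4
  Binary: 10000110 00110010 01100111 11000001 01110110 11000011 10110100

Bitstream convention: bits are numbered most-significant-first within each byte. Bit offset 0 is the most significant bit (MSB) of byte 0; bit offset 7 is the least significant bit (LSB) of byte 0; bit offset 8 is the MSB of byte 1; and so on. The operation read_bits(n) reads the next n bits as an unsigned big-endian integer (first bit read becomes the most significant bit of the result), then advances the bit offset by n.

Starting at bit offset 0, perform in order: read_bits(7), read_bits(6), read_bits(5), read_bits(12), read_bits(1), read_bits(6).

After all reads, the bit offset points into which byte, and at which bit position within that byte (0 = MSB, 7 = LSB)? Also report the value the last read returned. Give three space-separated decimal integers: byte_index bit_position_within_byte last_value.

Answer: 4 5 46

Derivation:
Read 1: bits[0:7] width=7 -> value=67 (bin 1000011); offset now 7 = byte 0 bit 7; 49 bits remain
Read 2: bits[7:13] width=6 -> value=6 (bin 000110); offset now 13 = byte 1 bit 5; 43 bits remain
Read 3: bits[13:18] width=5 -> value=9 (bin 01001); offset now 18 = byte 2 bit 2; 38 bits remain
Read 4: bits[18:30] width=12 -> value=2544 (bin 100111110000); offset now 30 = byte 3 bit 6; 26 bits remain
Read 5: bits[30:31] width=1 -> value=0 (bin 0); offset now 31 = byte 3 bit 7; 25 bits remain
Read 6: bits[31:37] width=6 -> value=46 (bin 101110); offset now 37 = byte 4 bit 5; 19 bits remain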